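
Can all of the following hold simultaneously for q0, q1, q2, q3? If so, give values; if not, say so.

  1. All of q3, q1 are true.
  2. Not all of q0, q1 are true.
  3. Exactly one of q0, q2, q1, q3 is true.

Unsatisfiable — no assignment works.

Case q1 = True:
  (1) forces q3 = True.
  Constraint (3) is violated (q1=T, q3=T) — contradiction.
Case q1 = False:
  Constraint (1) is violated (q1=F) — contradiction.
Both cases fail — unsatisfiable.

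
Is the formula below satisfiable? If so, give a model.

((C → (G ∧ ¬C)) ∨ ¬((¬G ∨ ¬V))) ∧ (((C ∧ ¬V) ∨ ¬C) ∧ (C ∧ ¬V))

Case C = True: the formula simplifies to ¬((¬G ∨ ¬V)) ∧ (¬V ∧ ¬V).
  V = True: the conjunct ¬V is False.
  V = False: the conjunct ¬((¬G ∨ ¬V)) becomes ¬((¬G ∨ True)) = False.
Case C = False: the conjunct C is False.
Both cases fail — unsatisfiable.

The formula is unsatisfiable.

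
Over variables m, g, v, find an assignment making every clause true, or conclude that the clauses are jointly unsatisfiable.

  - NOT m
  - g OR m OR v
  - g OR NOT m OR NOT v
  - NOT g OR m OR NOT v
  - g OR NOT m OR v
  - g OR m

m = False, g = True, v = False

Unit clause (NOT m) forces m = False.
In (g OR m) only g is left, so g = True.
In (NOT g OR m OR NOT v) only NOT v is left, so v = False.
Check each clause:
  (NOT m): NOT m holds.
  (g OR m OR v): g holds.
  (g OR NOT m OR NOT v): g holds.
  (NOT g OR m OR NOT v): NOT v holds.
  (g OR NOT m OR v): g holds.
  (g OR m): g holds.
All clauses satisfied.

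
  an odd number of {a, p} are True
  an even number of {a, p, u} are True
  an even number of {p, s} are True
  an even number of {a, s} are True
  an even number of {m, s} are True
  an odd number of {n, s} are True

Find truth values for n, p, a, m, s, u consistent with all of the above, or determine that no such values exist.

Unsatisfiable

Adding constraints 1, 3, 4 mod 2: every variable appears an even number of times on the left, so the left side is 0.
But the right sides sum to 1 (mod 2). 0 ≠ 1 — the system is inconsistent.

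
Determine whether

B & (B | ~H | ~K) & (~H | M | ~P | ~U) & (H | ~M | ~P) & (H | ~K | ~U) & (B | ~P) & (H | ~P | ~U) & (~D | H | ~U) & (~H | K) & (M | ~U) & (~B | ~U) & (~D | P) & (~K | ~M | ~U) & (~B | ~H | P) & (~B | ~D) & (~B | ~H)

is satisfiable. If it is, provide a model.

H = False; M = False; D = False; U = False; B = True; K = False; P = True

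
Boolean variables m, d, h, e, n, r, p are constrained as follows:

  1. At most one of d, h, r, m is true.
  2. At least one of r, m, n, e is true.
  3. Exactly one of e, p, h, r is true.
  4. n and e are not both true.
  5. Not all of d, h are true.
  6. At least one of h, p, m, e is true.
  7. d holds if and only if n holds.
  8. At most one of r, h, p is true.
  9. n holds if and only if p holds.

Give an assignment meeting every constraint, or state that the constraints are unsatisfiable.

m=T, d=F, h=F, e=T, n=F, r=F, p=F

  (1) {d, h, r, m}: 1 true — at most one ✓
  (2) {r, m, n, e}: 2 true — at least one ✓
  (3) {e, p, h, r}: 1 true — exactly one ✓
  (4) n=F, e=T — not both ✓
  (5) {d, h}: 0/2 true — not all ✓
  (6) {h, p, m, e}: 2 true — at least one ✓
  (7) d=F, n=F — same ✓
  (8) {r, h, p}: 0 true — at most one ✓
  (9) n=F, p=F — same ✓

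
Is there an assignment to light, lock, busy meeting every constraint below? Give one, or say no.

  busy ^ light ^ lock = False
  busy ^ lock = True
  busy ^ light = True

light = True, lock = True, busy = False

busy ^ light ^ lock = F ^ T ^ T = False ✓
busy ^ lock = F ^ T = True ✓
busy ^ light = F ^ T = True ✓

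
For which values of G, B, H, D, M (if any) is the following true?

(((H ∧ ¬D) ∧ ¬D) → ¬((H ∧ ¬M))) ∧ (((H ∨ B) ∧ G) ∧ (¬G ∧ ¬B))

Unsatisfiable — no assignment works.

Case G = True: the conjunct ¬G is False.
Case G = False: the conjunct G is False.
Both cases fail — unsatisfiable.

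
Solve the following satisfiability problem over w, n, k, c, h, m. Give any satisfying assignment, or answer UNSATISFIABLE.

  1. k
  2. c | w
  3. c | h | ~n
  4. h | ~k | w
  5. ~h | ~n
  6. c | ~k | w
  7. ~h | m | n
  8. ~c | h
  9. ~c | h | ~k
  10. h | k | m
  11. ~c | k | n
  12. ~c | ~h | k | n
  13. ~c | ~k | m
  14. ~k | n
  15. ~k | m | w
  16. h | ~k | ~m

Case k = True:
  (~k | n) forces n = True.
  (~h | ~n) forces h = False.
  (c | h | ~n) forces c = True.
  Clause (~c | h) is falsified — contradiction.
Case k = False:
  Clause (k) is falsified — contradiction.
Both cases fail, so the formula is unsatisfiable.

No satisfying assignment exists.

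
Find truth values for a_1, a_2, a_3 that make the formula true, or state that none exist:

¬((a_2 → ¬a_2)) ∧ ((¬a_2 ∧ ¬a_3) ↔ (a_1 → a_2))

Unsatisfiable — no assignment works.

Case a_2 = True: the conjunct (¬a_2 ∧ ¬a_3) ↔ (a_1 → a_2) becomes (False ∧ ¬a_3) ↔ (a_1 → True) = False.
Case a_2 = False: the conjunct ¬((a_2 → ¬a_2)) becomes ¬((False → True)) = False.
Both cases fail — unsatisfiable.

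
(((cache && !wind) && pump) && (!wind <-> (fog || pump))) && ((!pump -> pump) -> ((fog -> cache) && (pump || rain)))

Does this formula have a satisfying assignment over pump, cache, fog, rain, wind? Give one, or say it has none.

pump = True; cache = True; fog = True; rain = True; wind = False

  ((cache && !wind) && pump) && (!wind <-> (fog || pump)) = True
    (cache && !wind) && pump = True
      cache && !wind = True
        !wind = True
    !wind <-> (fog || pump) = True
      !wind = True
      fog || pump = True
  (!pump -> pump) -> ((fog -> cache) && (pump || rain)) = True
    !pump -> pump = True
      !pump = False
    (fog -> cache) && (pump || rain) = True
      fog -> cache = True
      pump || rain = True
Both conjuncts True, so the formula holds.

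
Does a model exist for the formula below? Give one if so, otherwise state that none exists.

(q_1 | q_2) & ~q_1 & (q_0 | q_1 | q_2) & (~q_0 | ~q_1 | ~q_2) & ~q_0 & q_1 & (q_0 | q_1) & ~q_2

Unsatisfiable — no assignment works.

Case q_1 = True:
  Clause (~q_1) is falsified — contradiction.
Case q_1 = False:
  Clause (q_1) is falsified — contradiction.
Both cases fail, so the formula is unsatisfiable.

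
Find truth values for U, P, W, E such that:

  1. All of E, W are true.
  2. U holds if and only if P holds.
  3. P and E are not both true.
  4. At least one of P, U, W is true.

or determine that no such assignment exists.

U: False, P: False, W: True, E: True

  (1) {E, W}: all 2 true ✓
  (2) U=F, P=F — same ✓
  (3) P=F, E=T — not both ✓
  (4) {P, U, W}: 1 true — at least one ✓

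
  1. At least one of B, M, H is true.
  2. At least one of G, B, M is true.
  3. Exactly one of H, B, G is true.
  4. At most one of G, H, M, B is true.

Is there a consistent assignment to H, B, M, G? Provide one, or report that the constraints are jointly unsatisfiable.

H=F, B=T, M=F, G=F

  (1) {B, M, H}: 1 true — at least one ✓
  (2) {G, B, M}: 1 true — at least one ✓
  (3) {H, B, G}: 1 true — exactly one ✓
  (4) {G, H, M, B}: 1 true — at most one ✓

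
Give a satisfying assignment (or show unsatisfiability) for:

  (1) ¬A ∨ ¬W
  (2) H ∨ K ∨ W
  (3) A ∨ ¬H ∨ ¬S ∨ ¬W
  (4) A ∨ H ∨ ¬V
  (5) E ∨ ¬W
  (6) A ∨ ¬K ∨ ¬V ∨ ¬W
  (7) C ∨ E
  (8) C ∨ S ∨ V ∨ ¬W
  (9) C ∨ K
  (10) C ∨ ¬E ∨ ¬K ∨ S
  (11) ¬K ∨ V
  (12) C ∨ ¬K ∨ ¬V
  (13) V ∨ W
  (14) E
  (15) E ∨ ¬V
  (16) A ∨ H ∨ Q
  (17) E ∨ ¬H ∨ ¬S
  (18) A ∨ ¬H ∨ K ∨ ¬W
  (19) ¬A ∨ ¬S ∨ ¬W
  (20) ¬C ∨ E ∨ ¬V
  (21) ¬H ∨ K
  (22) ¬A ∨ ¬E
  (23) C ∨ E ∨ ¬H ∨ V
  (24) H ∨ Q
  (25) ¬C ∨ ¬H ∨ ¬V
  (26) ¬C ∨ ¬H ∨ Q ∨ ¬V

Unit clause (E) forces E = True.
In (¬A ∨ ¬E) only ¬A is left, so A = False.
Set S = False.
Try Q = False:
  (A ∨ H ∨ Q) forces H = True.
  (¬H ∨ K) forces K = True.
  (C ∨ ¬E ∨ ¬K ∨ S) forces C = True.
  (¬K ∨ V) forces V = True.
  clause (¬C ∨ ¬H ∨ ¬V) is falsified — backtrack.
So Q = True.
Set W = True.
Set C = True.
Set V = False.
  then (¬K ∨ V) forces K = False.
  then (A ∨ ¬H ∨ K ∨ ¬W) forces H = False.
All clauses satisfied.

S = False, A = False, E = True, Q = True, W = True, C = True, V = False, H = False, K = False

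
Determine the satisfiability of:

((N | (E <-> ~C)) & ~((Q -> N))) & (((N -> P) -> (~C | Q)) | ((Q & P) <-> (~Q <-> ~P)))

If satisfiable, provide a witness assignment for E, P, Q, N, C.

E = True; P = True; Q = True; N = False; C = False

  (N | (E <-> ~C)) & ~((Q -> N)) = True
    N | (E <-> ~C) = True
      E <-> ~C = True
        ~C = True
    ~((Q -> N)) = True
      Q -> N = False
  ((N -> P) -> (~C | Q)) | ((Q & P) <-> (~Q <-> ~P)) = True
    (N -> P) -> (~C | Q) = True
      N -> P = True
      ~C | Q = True
        ~C = True
    (Q & P) <-> (~Q <-> ~P) = True
      Q & P = True
      ~Q <-> ~P = True
        ~Q = False
        ~P = False
Both conjuncts True, so the formula holds.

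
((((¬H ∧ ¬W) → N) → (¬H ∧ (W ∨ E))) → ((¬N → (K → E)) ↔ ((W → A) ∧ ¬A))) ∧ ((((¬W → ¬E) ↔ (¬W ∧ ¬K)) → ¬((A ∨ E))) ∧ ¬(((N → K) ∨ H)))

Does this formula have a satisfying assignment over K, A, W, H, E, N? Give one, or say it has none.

K = False, A = False, W = False, H = False, E = False, N = True

  (((¬H ∧ ¬W) → N) → (¬H ∧ (W ∨ E))) → ((¬N → (K → E)) ↔ ((W → A) ∧ ¬A)) = True
    ((¬H ∧ ¬W) → N) → (¬H ∧ (W ∨ E)) = False
      (¬H ∧ ¬W) → N = True
        ¬H ∧ ¬W = True
          ¬H = True
          ¬W = True
      ¬H ∧ (W ∨ E) = False
        ¬H = True
        W ∨ E = False
    (¬N → (K → E)) ↔ ((W → A) ∧ ¬A) = True
      ¬N → (K → E) = True
        ¬N = False
        K → E = True
      (W → A) ∧ ¬A = True
        W → A = True
        ¬A = True
  (((¬W → ¬E) ↔ (¬W ∧ ¬K)) → ¬((A ∨ E))) ∧ ¬(((N → K) ∨ H)) = True
    ((¬W → ¬E) ↔ (¬W ∧ ¬K)) → ¬((A ∨ E)) = True
      (¬W → ¬E) ↔ (¬W ∧ ¬K) = True
        ¬W → ¬E = True
          ¬W = True
          ¬E = True
        ¬W ∧ ¬K = True
          ¬W = True
          ¬K = True
      ¬((A ∨ E)) = True
        A ∨ E = False
    ¬(((N → K) ∨ H)) = True
      (N → K) ∨ H = False
        N → K = False
Both conjuncts True, so the formula holds.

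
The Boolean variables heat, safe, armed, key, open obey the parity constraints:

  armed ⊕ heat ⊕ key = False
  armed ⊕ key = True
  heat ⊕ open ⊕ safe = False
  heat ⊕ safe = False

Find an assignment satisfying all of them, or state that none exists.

heat = True, safe = True, armed = False, key = True, open = False

armed ⊕ heat ⊕ key = F ⊕ T ⊕ T = False ✓
armed ⊕ key = F ⊕ T = True ✓
heat ⊕ open ⊕ safe = T ⊕ F ⊕ T = False ✓
heat ⊕ safe = T ⊕ T = False ✓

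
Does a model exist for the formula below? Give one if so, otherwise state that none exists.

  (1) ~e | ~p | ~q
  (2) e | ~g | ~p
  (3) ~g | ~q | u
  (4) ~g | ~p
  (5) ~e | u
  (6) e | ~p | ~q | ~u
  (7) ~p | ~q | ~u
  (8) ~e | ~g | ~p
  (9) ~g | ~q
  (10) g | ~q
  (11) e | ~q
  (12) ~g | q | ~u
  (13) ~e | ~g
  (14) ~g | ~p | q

Set p = True.
  then (~g | ~p) forces g = False.
  then (g | ~q) forces q = False.
Set e = True.
  then (~e | u) forces u = True.
All clauses satisfied.

p = True; g = False; e = True; q = False; u = True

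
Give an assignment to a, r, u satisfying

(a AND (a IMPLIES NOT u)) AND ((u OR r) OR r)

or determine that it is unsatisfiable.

a = True, r = True, u = False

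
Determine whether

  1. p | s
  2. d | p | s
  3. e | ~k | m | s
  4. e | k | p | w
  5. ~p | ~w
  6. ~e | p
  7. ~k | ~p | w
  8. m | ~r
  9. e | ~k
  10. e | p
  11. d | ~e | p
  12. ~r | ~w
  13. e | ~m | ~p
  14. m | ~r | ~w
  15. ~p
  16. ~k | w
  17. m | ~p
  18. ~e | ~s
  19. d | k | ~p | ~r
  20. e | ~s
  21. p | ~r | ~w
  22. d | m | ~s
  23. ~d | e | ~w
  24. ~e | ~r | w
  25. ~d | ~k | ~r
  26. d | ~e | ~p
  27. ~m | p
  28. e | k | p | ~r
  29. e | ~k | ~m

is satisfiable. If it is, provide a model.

UNSATISFIABLE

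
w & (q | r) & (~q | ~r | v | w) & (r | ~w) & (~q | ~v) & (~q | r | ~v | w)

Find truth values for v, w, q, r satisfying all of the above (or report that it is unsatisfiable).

v=F, w=T, q=T, r=T

Unit clause (w) forces w = True.
In (r | ~w) only r is left, so r = True.
Set v = False.
Set q = True.
Check each clause:
  (w): w holds.
  (q | r): q holds.
  (~q | ~r | v | w): w holds.
  (r | ~w): r holds.
  (~q | ~v): ~v holds.
  (~q | r | ~v | w): r holds.
All clauses satisfied.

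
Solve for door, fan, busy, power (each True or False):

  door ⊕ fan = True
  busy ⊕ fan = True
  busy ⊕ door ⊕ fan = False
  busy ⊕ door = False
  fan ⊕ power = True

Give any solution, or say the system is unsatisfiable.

door = True, fan = False, busy = True, power = True

door ⊕ fan = T ⊕ F = True ✓
busy ⊕ fan = T ⊕ F = True ✓
busy ⊕ door ⊕ fan = T ⊕ T ⊕ F = False ✓
busy ⊕ door = T ⊕ T = False ✓
fan ⊕ power = F ⊕ T = True ✓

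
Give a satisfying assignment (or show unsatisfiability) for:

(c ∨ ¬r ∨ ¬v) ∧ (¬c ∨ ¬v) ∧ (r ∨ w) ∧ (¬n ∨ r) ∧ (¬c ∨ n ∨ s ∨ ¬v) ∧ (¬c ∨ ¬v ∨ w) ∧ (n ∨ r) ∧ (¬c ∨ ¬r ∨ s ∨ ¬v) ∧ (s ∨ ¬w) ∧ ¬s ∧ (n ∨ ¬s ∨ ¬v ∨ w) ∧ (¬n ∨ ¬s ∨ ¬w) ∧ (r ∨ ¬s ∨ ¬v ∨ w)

w = False, s = False, v = False, c = False, r = True, n = True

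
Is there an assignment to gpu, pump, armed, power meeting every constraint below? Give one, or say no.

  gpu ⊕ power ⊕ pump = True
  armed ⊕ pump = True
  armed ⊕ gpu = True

gpu = False; pump = False; armed = True; power = True

gpu ⊕ power ⊕ pump = F ⊕ T ⊕ F = True ✓
armed ⊕ pump = T ⊕ F = True ✓
armed ⊕ gpu = T ⊕ F = True ✓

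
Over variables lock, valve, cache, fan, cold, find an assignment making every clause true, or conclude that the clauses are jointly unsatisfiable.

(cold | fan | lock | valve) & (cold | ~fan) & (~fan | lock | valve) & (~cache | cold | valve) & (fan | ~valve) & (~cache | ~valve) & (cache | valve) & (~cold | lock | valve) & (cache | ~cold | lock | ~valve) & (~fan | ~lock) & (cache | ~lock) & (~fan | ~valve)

lock: True; valve: False; cache: True; fan: False; cold: True

Set lock = True.
  then (~fan | ~lock) forces fan = False.
  then (cache | ~lock) forces cache = True.
  then (fan | ~valve) forces valve = False.
  then (~cache | cold | valve) forces cold = True.
All clauses satisfied.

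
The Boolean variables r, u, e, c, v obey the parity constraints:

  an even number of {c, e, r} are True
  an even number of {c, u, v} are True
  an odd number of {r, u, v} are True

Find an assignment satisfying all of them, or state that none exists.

r=F, u=F, e=T, c=T, v=T

{c, e, r}: 2 true → even ✓
{c, u, v}: 2 true → even ✓
{r, u, v}: 1 true → odd ✓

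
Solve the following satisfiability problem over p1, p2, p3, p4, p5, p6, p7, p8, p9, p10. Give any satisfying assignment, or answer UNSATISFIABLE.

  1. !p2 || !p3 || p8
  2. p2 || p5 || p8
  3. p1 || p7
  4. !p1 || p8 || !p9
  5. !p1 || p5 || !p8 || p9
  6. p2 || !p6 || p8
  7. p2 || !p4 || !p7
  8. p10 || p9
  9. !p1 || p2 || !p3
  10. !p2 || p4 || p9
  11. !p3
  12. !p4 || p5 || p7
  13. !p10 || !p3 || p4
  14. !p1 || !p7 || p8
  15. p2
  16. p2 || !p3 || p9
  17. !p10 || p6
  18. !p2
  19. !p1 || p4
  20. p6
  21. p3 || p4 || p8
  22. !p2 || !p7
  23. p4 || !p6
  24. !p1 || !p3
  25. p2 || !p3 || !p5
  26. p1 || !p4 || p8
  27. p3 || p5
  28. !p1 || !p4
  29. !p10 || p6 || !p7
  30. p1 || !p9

Unsatisfiable

Case p2 = True:
  Clause (!p2) is falsified — contradiction.
Case p2 = False:
  Clause (p2) is falsified — contradiction.
Both cases fail, so the formula is unsatisfiable.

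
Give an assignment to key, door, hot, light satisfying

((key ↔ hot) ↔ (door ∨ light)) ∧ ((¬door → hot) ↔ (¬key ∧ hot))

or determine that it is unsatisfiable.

key=F, door=F, hot=F, light=T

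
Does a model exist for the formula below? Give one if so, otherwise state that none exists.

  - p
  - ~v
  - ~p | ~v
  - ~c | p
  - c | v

Unit clause (p) forces p = True.
Unit clause (~v) forces v = False.
In (c | v) only c is left, so c = True.
Check each clause:
  (p): p holds.
  (~v): ~v holds.
  (~p | ~v): ~v holds.
  (~c | p): p holds.
  (c | v): c holds.
All clauses satisfied.

v = False, p = True, c = True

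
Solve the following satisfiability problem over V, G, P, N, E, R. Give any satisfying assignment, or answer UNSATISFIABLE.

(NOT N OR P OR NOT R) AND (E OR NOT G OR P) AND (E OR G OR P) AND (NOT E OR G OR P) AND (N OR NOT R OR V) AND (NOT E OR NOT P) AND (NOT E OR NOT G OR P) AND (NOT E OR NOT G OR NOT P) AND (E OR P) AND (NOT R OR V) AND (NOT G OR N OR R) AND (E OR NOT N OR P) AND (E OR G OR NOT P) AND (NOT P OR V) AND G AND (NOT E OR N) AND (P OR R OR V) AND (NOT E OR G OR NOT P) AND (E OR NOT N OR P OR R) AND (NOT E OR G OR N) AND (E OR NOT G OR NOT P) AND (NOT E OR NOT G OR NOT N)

No satisfying assignment exists.

Case P = True:
  (NOT E OR NOT P) forces E = False.
  (E OR G OR NOT P) forces G = True.
  Clause (E OR NOT G OR NOT P) is falsified — contradiction.
Case P = False:
  (E OR P) forces E = True.
  (NOT E OR G OR P) forces G = True.
  Clause (NOT E OR NOT G OR P) is falsified — contradiction.
Both cases fail, so the formula is unsatisfiable.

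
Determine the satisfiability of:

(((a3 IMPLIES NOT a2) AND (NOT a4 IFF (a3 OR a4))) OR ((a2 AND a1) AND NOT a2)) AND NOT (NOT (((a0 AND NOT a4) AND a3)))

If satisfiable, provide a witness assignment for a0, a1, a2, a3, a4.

a0: True; a1: True; a2: False; a3: True; a4: False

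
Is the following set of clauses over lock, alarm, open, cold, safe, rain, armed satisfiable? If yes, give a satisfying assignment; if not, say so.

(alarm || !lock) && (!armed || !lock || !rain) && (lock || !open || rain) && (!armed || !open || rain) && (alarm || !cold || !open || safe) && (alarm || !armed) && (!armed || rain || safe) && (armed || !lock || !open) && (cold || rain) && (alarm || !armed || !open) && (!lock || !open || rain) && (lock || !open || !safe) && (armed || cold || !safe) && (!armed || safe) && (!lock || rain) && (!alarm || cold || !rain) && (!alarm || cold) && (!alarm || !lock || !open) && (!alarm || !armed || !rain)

lock = False, alarm = False, open = False, cold = True, safe = False, rain = False, armed = False

Set lock = False.
Set alarm = False.
  then (alarm || !armed) forces armed = False.
Set open = False.
Set cold = True.
Set safe = False.
Set rain = False.
All clauses satisfied.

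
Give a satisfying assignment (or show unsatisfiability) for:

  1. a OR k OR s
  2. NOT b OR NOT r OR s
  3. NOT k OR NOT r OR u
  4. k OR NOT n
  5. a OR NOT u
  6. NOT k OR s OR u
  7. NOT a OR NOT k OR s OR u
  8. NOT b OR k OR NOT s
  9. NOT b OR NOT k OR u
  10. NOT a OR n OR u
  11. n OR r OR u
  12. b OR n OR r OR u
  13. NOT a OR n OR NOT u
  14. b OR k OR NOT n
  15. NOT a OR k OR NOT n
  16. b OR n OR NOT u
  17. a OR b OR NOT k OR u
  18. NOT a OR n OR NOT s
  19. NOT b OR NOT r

b = False, a = True, r = False, k = True, n = True, s = True, u = False

Set b = False.
Set a = True.
Set r = False.
Set k = True.
Try n = False:
  (NOT a OR n OR u) forces u = True.
  clause (NOT a OR n OR NOT u) is falsified — backtrack.
So n = True.
Set s = True.
Set u = False.
All clauses satisfied.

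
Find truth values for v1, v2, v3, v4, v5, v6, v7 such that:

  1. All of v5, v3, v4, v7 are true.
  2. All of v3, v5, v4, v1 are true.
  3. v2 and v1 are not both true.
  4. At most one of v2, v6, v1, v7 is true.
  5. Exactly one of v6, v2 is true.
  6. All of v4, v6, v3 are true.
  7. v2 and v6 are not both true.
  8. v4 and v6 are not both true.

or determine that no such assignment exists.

No satisfying assignment exists.

Case v6 = True:
  (1) forces v5 = True.
  (1) forces v3 = True.
  (1) forces v4 = True.
  Constraint (8) is violated (v4=T, v6=T) — contradiction.
Case v6 = False:
  Constraint (6) is violated (v6=F) — contradiction.
Both cases fail — unsatisfiable.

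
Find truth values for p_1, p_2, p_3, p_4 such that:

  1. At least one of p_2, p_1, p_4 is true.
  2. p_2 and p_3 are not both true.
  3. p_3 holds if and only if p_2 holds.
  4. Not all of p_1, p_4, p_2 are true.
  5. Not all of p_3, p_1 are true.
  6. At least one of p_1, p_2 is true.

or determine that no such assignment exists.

p_1=T, p_2=F, p_3=F, p_4=T

  (1) {p_2, p_1, p_4}: 2 true — at least one ✓
  (2) p_2=F, p_3=F — not both ✓
  (3) p_3=F, p_2=F — same ✓
  (4) {p_1, p_4, p_2}: 2/3 true — not all ✓
  (5) {p_3, p_1}: 1/2 true — not all ✓
  (6) {p_1, p_2}: 1 true — at least one ✓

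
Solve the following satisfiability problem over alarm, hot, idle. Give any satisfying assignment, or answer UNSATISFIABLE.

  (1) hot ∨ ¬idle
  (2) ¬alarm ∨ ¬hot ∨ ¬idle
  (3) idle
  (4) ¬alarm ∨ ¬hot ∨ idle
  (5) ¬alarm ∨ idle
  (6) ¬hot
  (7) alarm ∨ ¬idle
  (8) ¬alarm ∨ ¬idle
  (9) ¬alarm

Case alarm = True:
  Clause (¬alarm) is falsified — contradiction.
Case alarm = False:
  (idle) forces idle = True.
  Clause (alarm ∨ ¬idle) is falsified — contradiction.
Both cases fail, so the formula is unsatisfiable.

No satisfying assignment exists.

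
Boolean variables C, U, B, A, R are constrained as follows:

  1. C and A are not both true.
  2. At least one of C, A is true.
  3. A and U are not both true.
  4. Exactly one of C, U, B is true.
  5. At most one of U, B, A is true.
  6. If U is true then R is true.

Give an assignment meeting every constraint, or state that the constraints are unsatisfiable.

C=T, U=F, B=F, A=F, R=T

  (1) C=T, A=F — not both ✓
  (2) {C, A}: 1 true — at least one ✓
  (3) A=F, U=F — not both ✓
  (4) {C, U, B}: 1 true — exactly one ✓
  (5) {U, B, A}: 0 true — at most one ✓
  (6) U=F ⇒ R: vacuous ✓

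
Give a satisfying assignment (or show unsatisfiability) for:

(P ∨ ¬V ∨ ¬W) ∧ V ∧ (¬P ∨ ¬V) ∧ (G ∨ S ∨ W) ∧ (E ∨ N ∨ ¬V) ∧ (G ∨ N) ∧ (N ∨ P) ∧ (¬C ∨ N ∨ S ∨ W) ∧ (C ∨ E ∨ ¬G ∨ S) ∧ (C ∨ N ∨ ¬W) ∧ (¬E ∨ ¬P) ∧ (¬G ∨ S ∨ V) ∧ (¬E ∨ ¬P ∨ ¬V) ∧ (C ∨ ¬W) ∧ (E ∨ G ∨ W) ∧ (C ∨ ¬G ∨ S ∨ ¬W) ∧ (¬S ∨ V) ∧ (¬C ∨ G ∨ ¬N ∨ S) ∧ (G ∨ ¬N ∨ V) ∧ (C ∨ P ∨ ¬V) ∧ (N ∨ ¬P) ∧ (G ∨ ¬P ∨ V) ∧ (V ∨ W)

Unit clause (V) forces V = True.
In (¬P ∨ ¬V) only ¬P is left, so P = False.
In (N ∨ P) only N is left, so N = True.
In (C ∨ P ∨ ¬V) only C is left, so C = True.
In (P ∨ ¬V ∨ ¬W) only ¬W is left, so W = False.
Set S = True.
Set G = False.
  then (E ∨ G ∨ W) forces E = True.
All clauses satisfied.

S = True, W = False, C = True, N = True, V = True, P = False, G = False, E = True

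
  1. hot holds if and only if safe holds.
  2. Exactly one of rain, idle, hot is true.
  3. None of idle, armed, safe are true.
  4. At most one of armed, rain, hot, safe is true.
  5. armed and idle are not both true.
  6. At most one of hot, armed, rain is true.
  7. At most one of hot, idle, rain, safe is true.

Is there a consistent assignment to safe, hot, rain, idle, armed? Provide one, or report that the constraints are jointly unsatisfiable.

safe=F; hot=F; rain=T; idle=F; armed=F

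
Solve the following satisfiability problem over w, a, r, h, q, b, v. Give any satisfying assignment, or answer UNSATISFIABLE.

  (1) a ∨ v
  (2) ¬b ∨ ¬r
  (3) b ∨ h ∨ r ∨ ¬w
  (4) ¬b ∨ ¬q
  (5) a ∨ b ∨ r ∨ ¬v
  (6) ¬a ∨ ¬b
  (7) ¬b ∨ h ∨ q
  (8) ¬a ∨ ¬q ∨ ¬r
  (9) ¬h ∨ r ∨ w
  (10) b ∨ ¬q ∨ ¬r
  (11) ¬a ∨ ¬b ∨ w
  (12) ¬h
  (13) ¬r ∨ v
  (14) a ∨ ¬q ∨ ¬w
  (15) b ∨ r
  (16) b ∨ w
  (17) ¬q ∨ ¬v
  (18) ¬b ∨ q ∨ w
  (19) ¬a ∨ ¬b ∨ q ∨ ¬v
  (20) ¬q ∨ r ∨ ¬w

w = True, a = False, r = True, h = False, q = False, b = False, v = True

Unit clause (¬h) forces h = False.
Set w = True.
Set a = False.
  then (a ∨ v) forces v = True.
  then (a ∨ ¬q ∨ ¬w) forces q = False.
  then (¬b ∨ h ∨ q) forces b = False.
  then (b ∨ r) forces r = True.
All clauses satisfied.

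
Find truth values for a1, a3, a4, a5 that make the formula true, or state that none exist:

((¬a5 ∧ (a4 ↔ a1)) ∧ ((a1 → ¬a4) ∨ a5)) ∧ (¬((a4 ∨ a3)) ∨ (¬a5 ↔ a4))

a1 = False, a3 = False, a4 = False, a5 = False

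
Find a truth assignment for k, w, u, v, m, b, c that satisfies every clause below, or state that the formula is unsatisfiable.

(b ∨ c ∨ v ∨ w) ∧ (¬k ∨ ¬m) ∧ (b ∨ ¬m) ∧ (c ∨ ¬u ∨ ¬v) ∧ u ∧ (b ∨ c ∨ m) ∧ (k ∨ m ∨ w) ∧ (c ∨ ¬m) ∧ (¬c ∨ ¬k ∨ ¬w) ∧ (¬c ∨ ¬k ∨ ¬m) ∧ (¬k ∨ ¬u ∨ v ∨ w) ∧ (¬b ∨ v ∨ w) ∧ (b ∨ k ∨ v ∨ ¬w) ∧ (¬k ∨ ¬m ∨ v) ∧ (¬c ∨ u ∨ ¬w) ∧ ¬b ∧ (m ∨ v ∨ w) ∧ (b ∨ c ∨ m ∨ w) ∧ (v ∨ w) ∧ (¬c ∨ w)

k=F; w=T; u=T; v=T; m=F; b=F; c=T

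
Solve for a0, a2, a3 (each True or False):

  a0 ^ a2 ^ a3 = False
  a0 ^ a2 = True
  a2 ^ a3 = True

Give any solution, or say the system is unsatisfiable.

a0: True, a2: False, a3: True

a0 ^ a2 ^ a3 = T ^ F ^ T = False ✓
a0 ^ a2 = T ^ F = True ✓
a2 ^ a3 = F ^ T = True ✓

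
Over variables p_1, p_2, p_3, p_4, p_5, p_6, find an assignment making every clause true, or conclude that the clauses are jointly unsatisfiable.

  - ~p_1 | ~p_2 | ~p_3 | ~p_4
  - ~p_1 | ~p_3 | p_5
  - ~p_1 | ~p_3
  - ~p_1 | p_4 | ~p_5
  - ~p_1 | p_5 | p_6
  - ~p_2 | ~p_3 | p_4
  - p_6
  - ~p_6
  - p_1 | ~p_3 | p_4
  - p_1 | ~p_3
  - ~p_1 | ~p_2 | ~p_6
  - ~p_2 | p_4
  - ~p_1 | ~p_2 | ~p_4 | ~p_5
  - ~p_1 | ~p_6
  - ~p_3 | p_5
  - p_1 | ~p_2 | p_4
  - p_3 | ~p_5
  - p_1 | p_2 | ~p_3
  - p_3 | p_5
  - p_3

Unsatisfiable — no assignment works.

Case p_6 = True:
  Clause (~p_6) is falsified — contradiction.
Case p_6 = False:
  Clause (p_6) is falsified — contradiction.
Both cases fail, so the formula is unsatisfiable.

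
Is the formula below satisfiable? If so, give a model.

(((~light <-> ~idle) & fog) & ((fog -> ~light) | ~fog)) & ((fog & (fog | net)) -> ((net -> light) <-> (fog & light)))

light = False, fog = True, idle = False, net = True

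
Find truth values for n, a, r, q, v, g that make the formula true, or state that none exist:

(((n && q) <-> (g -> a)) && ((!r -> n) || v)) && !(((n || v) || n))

n=F; a=F; r=T; q=T; v=F; g=T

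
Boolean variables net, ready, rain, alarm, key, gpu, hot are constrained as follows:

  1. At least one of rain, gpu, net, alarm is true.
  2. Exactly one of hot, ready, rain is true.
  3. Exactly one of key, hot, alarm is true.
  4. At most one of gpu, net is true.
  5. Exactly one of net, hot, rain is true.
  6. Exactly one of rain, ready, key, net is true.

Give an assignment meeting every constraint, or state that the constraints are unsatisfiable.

net = False, ready = False, rain = True, alarm = True, key = False, gpu = False, hot = False

  (1) {rain, gpu, net, alarm}: 2 true — at least one ✓
  (2) {hot, ready, rain}: 1 true — exactly one ✓
  (3) {key, hot, alarm}: 1 true — exactly one ✓
  (4) {gpu, net}: 0 true — at most one ✓
  (5) {net, hot, rain}: 1 true — exactly one ✓
  (6) {rain, ready, key, net}: 1 true — exactly one ✓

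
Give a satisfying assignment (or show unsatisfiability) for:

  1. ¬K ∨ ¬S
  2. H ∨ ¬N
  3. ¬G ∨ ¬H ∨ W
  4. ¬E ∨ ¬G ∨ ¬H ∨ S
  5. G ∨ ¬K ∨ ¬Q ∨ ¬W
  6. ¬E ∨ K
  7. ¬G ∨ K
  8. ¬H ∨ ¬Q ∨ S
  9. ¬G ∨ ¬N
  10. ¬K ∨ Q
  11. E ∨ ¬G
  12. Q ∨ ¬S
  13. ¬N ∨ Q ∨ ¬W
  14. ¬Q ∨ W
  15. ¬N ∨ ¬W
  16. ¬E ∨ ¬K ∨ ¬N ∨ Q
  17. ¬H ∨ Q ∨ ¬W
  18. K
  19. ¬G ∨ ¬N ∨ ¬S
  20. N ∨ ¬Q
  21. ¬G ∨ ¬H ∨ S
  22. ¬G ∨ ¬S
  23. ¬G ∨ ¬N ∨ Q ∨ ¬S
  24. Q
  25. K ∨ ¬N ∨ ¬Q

The formula is unsatisfiable.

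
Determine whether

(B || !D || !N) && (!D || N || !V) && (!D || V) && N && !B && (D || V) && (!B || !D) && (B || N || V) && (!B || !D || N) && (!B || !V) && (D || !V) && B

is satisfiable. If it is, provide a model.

The formula is unsatisfiable.

Case B = True:
  Clause (!B) is falsified — contradiction.
Case B = False:
  Clause (B) is falsified — contradiction.
Both cases fail, so the formula is unsatisfiable.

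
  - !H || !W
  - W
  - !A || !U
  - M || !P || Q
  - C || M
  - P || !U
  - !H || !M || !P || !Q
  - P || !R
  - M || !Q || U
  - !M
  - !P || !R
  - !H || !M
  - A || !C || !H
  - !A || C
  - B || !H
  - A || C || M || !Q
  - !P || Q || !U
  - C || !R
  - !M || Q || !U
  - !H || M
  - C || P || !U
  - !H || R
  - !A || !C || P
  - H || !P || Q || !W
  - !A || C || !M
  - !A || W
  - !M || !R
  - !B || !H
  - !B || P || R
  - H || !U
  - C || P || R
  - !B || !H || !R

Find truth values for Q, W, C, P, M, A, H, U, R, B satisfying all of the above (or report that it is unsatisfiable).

Q: False, W: True, C: True, P: False, M: False, A: False, H: False, U: False, R: False, B: False

Unit clause (W) forces W = True.
Unit clause (!M) forces M = False.
In (!H || M) only !H is left, so H = False.
In (H || !U) only !U is left, so U = False.
In (C || M) only C is left, so C = True.
In (M || !Q || U) only !Q is left, so Q = False.
In (H || !P || Q || !W) only !P is left, so P = False.
In (P || !R) only !R is left, so R = False.
In (!A || !C || P) only !A is left, so A = False.
In (!B || P || R) only !B is left, so B = False.
All clauses satisfied.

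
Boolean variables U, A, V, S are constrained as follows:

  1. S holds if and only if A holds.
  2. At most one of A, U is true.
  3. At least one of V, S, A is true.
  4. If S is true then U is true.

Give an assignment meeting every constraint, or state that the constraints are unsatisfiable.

U: False, A: False, V: True, S: False

  (1) S=F, A=F — same ✓
  (2) {A, U}: 0 true — at most one ✓
  (3) {V, S, A}: 1 true — at least one ✓
  (4) S=F ⇒ U: vacuous ✓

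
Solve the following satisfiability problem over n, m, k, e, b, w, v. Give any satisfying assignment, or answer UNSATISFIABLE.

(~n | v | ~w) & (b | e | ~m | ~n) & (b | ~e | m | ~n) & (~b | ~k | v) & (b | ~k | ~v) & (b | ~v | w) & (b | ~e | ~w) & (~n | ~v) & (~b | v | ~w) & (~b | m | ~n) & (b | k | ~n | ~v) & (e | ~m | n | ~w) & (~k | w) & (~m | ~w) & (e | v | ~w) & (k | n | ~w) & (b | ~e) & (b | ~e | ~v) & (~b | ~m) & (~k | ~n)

Set n = False.
Set m = False.
Set k = False.
  then (k | n | ~w) forces w = False.
Set e = True.
  then (b | ~e) forces b = True.
Set v = True.
All clauses satisfied.

n = False, m = False, k = False, e = True, b = True, w = False, v = True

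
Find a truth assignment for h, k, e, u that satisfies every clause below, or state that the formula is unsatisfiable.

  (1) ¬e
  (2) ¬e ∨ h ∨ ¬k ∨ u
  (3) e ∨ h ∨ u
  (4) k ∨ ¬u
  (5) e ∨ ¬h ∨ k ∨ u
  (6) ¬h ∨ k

h = True, k = True, e = False, u = False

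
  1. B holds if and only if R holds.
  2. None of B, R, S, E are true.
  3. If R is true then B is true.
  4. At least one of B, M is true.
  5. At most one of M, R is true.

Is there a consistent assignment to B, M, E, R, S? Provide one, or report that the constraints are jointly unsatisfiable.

B=F, M=T, E=F, R=F, S=F

  (1) B=F, R=F — same ✓
  (2) {B, R, S, E}: 0 true — none ✓
  (3) R=F ⇒ B: vacuous ✓
  (4) {B, M}: 1 true — at least one ✓
  (5) {M, R}: 1 true — at most one ✓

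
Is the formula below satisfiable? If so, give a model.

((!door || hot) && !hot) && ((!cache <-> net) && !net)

cache=T, door=F, net=F, hot=F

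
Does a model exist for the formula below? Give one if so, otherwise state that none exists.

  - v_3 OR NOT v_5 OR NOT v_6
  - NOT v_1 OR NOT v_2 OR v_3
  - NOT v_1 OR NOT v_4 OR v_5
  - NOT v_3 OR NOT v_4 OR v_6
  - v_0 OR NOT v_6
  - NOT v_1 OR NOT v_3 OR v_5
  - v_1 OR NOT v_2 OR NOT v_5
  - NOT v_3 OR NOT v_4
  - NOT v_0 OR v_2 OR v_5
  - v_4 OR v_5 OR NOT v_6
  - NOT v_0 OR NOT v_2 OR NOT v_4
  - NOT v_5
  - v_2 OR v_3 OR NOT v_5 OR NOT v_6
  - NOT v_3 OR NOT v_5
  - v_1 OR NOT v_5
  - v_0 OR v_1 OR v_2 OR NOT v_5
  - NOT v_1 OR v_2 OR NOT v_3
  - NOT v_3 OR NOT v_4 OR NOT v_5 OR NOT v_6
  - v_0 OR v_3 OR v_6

Unit clause (NOT v_5) forces v_5 = False.
Set v_0 = False.
  then (v_0 OR NOT v_6) forces v_6 = False.
  then (v_0 OR v_3 OR v_6) forces v_3 = True.
  then (NOT v_3 OR NOT v_4 OR v_6) forces v_4 = False.
  then (NOT v_1 OR NOT v_3 OR v_5) forces v_1 = False.
Set v_2 = True.
All clauses satisfied.

v_0: False; v_1: False; v_2: True; v_3: True; v_4: False; v_5: False; v_6: False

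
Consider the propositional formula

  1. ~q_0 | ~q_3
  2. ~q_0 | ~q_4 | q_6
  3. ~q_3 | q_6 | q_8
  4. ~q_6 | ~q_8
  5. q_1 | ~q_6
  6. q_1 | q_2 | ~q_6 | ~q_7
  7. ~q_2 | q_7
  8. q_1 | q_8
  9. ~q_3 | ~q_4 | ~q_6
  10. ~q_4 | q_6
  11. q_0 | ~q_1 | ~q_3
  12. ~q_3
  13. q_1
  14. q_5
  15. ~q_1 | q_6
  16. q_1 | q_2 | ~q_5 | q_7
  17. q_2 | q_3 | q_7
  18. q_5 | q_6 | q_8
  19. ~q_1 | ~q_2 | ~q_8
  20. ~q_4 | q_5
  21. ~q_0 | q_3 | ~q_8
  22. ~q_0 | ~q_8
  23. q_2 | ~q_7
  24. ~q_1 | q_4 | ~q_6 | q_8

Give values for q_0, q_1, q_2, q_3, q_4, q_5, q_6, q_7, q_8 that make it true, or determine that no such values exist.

Unit clause (~q_3) forces q_3 = False.
Unit clause (q_1) forces q_1 = True.
Unit clause (q_5) forces q_5 = True.
In (~q_1 | q_6) only q_6 is left, so q_6 = True.
In (~q_6 | ~q_8) only ~q_8 is left, so q_8 = False.
In (~q_1 | q_4 | ~q_6 | q_8) only q_4 is left, so q_4 = True.
Set q_0 = False.
Try q_2 = False:
  (q_2 | q_3 | q_7) forces q_7 = True.
  clause (q_2 | ~q_7) is falsified — backtrack.
So q_2 = True.
  then (~q_2 | q_7) forces q_7 = True.
All clauses satisfied.

q_0: False, q_1: True, q_2: True, q_3: False, q_4: True, q_5: True, q_6: True, q_7: True, q_8: False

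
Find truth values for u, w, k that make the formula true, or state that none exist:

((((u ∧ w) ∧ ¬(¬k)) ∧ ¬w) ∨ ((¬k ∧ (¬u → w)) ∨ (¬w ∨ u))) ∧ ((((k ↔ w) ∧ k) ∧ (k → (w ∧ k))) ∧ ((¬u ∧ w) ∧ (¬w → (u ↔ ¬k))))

Unsatisfiable

Case w = True: the formula simplifies to (¬k ∨ u) ∧ (((k ∧ k) ∧ (k → k)) ∧ ¬u).
  k = True: simplifies to u ∧ ¬u.
    u = True: the conjunct ¬u is False.
    u = False: the conjunct u is False.
  k = False: the conjunct k is False.
Case w = False: the conjunct w is False.
Both cases fail — unsatisfiable.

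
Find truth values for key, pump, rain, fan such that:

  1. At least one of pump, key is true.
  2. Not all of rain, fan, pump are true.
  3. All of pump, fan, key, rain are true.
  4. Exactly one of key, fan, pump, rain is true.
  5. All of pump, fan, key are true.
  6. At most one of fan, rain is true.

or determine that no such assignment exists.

Unsatisfiable — no assignment works.

Case pump = True:
  (3) forces fan = True.
  Constraint (4) is violated (fan=T, pump=T) — contradiction.
Case pump = False:
  Constraint (3) is violated (pump=F) — contradiction.
Both cases fail — unsatisfiable.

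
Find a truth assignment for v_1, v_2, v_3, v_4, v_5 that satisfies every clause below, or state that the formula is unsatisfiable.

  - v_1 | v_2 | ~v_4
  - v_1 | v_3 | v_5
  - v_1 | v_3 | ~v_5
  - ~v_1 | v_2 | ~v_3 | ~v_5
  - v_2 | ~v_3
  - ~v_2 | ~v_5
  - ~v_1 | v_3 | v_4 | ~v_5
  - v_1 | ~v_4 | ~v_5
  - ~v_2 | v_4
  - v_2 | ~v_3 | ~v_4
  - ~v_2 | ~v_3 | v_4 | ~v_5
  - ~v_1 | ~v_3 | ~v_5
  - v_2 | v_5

v_1: True; v_2: False; v_3: False; v_4: True; v_5: True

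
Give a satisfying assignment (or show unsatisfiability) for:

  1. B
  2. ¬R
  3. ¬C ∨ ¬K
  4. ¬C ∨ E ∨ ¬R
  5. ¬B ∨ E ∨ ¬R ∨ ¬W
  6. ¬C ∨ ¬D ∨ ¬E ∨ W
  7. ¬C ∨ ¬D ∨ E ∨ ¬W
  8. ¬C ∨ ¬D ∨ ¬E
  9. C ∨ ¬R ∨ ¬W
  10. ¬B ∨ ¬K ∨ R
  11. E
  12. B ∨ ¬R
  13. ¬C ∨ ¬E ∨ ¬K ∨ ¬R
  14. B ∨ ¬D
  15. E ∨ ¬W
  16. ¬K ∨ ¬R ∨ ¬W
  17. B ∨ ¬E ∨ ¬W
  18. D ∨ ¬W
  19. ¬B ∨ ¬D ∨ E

Unit clause (B) forces B = True.
Unit clause (¬R) forces R = False.
In (¬B ∨ ¬K ∨ R) only ¬K is left, so K = False.
Unit clause (E) forces E = True.
Set D = True.
  then (¬C ∨ ¬D ∨ ¬E) forces C = False.
Set W = True.
All clauses satisfied.

K = False, D = True, E = True, B = True, W = True, R = False, C = False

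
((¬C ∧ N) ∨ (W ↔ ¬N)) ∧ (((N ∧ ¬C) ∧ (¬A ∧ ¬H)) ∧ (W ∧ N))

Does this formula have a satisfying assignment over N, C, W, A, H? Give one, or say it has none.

N: True, C: False, W: True, A: False, H: False

  (¬C ∧ N) ∨ (W ↔ ¬N) = True
    ¬C ∧ N = True
      ¬C = True
    W ↔ ¬N = False
      ¬N = False
  ((N ∧ ¬C) ∧ (¬A ∧ ¬H)) ∧ (W ∧ N) = True
    (N ∧ ¬C) ∧ (¬A ∧ ¬H) = True
      N ∧ ¬C = True
        ¬C = True
      ¬A ∧ ¬H = True
        ¬A = True
        ¬H = True
    W ∧ N = True
Both conjuncts True, so the formula holds.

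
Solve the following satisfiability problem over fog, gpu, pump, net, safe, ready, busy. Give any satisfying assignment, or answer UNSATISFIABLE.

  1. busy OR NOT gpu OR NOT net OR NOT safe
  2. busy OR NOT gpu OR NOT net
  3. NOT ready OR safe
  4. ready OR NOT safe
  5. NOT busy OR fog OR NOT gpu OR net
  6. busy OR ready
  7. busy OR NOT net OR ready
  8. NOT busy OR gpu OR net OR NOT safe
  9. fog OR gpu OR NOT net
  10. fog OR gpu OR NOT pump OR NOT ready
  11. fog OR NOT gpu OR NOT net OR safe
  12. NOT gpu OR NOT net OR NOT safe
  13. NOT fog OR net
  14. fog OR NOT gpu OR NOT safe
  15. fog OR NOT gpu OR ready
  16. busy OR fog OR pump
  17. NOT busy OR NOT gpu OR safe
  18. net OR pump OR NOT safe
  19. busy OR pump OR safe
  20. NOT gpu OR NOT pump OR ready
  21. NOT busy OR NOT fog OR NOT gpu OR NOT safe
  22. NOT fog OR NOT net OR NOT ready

fog = False, gpu = False, pump = True, net = False, safe = False, ready = False, busy = True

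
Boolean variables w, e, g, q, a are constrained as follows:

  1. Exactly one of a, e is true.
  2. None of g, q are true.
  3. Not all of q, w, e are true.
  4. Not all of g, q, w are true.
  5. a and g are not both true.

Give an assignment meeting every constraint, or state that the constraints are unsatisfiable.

w = False, e = True, g = False, q = False, a = False

  (1) {a, e}: 1 true — exactly one ✓
  (2) {g, q}: 0 true — none ✓
  (3) {q, w, e}: 1/3 true — not all ✓
  (4) {g, q, w}: 0/3 true — not all ✓
  (5) a=F, g=F — not both ✓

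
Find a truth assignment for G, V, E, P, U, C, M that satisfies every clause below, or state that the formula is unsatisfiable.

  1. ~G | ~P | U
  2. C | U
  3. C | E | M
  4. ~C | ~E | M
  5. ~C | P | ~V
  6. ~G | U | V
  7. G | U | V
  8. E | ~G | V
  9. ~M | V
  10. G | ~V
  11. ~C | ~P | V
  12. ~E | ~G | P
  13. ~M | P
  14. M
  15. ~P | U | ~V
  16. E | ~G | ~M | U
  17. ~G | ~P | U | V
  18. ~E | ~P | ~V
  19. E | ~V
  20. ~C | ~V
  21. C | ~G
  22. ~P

Unsatisfiable

Case P = True:
  Clause (~P) is falsified — contradiction.
Case P = False:
  (~M | P) forces M = False.
  Clause (M) is falsified — contradiction.
Both cases fail, so the formula is unsatisfiable.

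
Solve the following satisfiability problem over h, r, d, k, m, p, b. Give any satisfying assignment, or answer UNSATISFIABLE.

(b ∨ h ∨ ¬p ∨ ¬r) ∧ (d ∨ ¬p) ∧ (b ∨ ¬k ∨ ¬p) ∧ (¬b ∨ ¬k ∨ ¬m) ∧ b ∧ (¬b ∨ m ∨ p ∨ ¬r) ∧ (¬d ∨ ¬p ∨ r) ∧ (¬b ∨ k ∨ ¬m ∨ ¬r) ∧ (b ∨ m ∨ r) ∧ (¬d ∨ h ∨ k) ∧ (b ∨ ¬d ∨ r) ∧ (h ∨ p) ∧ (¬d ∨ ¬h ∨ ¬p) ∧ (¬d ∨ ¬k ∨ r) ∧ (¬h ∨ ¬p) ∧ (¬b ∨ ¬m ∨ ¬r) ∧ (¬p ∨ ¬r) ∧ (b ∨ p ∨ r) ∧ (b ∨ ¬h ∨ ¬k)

h=T, r=F, d=F, k=F, m=T, p=F, b=T

Unit clause (b) forces b = True.
Try h = False:
  (h ∨ p) forces p = True.
  (d ∨ ¬p) forces d = True.
  (¬d ∨ ¬p ∨ r) forces r = True.
  clause (¬p ∨ ¬r) is falsified — backtrack.
So h = True.
  then (¬h ∨ ¬p) forces p = False.
Try r = True:
  (¬b ∨ m ∨ p ∨ ¬r) forces m = True.
  clause (¬b ∨ ¬m ∨ ¬r) is falsified — backtrack.
So r = False.
Set d = False.
Set k = False.
Set m = True.
All clauses satisfied.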